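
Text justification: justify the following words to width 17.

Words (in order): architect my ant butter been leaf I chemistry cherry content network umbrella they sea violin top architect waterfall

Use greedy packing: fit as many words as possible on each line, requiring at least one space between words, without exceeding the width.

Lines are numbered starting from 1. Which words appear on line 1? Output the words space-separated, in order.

Line 1: ['architect', 'my', 'ant'] (min_width=16, slack=1)
Line 2: ['butter', 'been', 'leaf'] (min_width=16, slack=1)
Line 3: ['I', 'chemistry'] (min_width=11, slack=6)
Line 4: ['cherry', 'content'] (min_width=14, slack=3)
Line 5: ['network', 'umbrella'] (min_width=16, slack=1)
Line 6: ['they', 'sea', 'violin'] (min_width=15, slack=2)
Line 7: ['top', 'architect'] (min_width=13, slack=4)
Line 8: ['waterfall'] (min_width=9, slack=8)

Answer: architect my ant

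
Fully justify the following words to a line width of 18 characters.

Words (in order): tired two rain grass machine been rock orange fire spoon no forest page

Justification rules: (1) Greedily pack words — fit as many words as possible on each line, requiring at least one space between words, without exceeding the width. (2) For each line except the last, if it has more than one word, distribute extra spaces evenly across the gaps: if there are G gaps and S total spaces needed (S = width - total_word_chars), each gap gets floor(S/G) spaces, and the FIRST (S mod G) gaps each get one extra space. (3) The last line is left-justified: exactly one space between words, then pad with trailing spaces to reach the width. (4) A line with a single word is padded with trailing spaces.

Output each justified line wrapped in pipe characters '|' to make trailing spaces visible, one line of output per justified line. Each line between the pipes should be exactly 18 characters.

Answer: |tired   two   rain|
|grass machine been|
|rock  orange  fire|
|spoon   no  forest|
|page              |

Derivation:
Line 1: ['tired', 'two', 'rain'] (min_width=14, slack=4)
Line 2: ['grass', 'machine', 'been'] (min_width=18, slack=0)
Line 3: ['rock', 'orange', 'fire'] (min_width=16, slack=2)
Line 4: ['spoon', 'no', 'forest'] (min_width=15, slack=3)
Line 5: ['page'] (min_width=4, slack=14)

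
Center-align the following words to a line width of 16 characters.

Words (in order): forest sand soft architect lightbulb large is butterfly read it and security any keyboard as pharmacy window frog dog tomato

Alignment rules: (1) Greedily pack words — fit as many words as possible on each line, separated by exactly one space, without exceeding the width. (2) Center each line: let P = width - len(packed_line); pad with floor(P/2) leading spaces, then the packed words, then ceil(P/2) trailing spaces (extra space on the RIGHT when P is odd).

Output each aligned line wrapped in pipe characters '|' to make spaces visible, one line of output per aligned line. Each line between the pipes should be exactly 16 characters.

Line 1: ['forest', 'sand', 'soft'] (min_width=16, slack=0)
Line 2: ['architect'] (min_width=9, slack=7)
Line 3: ['lightbulb', 'large'] (min_width=15, slack=1)
Line 4: ['is', 'butterfly'] (min_width=12, slack=4)
Line 5: ['read', 'it', 'and'] (min_width=11, slack=5)
Line 6: ['security', 'any'] (min_width=12, slack=4)
Line 7: ['keyboard', 'as'] (min_width=11, slack=5)
Line 8: ['pharmacy', 'window'] (min_width=15, slack=1)
Line 9: ['frog', 'dog', 'tomato'] (min_width=15, slack=1)

Answer: |forest sand soft|
|   architect    |
|lightbulb large |
|  is butterfly  |
|  read it and   |
|  security any  |
|  keyboard as   |
|pharmacy window |
|frog dog tomato |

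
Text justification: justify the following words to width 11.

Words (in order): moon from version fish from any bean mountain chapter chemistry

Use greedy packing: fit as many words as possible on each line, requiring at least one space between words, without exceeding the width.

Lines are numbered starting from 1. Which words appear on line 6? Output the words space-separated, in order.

Line 1: ['moon', 'from'] (min_width=9, slack=2)
Line 2: ['version'] (min_width=7, slack=4)
Line 3: ['fish', 'from'] (min_width=9, slack=2)
Line 4: ['any', 'bean'] (min_width=8, slack=3)
Line 5: ['mountain'] (min_width=8, slack=3)
Line 6: ['chapter'] (min_width=7, slack=4)
Line 7: ['chemistry'] (min_width=9, slack=2)

Answer: chapter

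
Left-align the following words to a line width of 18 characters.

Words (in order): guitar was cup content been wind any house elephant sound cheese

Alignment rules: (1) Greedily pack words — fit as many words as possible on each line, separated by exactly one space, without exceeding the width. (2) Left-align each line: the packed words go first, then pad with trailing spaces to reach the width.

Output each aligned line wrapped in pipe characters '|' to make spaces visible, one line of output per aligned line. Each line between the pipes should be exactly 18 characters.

Line 1: ['guitar', 'was', 'cup'] (min_width=14, slack=4)
Line 2: ['content', 'been', 'wind'] (min_width=17, slack=1)
Line 3: ['any', 'house', 'elephant'] (min_width=18, slack=0)
Line 4: ['sound', 'cheese'] (min_width=12, slack=6)

Answer: |guitar was cup    |
|content been wind |
|any house elephant|
|sound cheese      |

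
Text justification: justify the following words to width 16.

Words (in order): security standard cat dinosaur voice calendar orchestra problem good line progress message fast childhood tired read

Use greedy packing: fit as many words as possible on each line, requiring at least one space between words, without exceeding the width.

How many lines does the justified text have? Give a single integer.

Line 1: ['security'] (min_width=8, slack=8)
Line 2: ['standard', 'cat'] (min_width=12, slack=4)
Line 3: ['dinosaur', 'voice'] (min_width=14, slack=2)
Line 4: ['calendar'] (min_width=8, slack=8)
Line 5: ['orchestra'] (min_width=9, slack=7)
Line 6: ['problem', 'good'] (min_width=12, slack=4)
Line 7: ['line', 'progress'] (min_width=13, slack=3)
Line 8: ['message', 'fast'] (min_width=12, slack=4)
Line 9: ['childhood', 'tired'] (min_width=15, slack=1)
Line 10: ['read'] (min_width=4, slack=12)
Total lines: 10

Answer: 10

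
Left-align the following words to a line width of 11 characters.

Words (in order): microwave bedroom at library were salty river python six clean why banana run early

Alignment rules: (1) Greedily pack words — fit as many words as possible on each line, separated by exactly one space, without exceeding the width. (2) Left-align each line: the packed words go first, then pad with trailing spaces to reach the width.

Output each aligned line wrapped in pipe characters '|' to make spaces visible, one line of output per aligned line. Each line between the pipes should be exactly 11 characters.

Answer: |microwave  |
|bedroom at |
|library    |
|were salty |
|river      |
|python six |
|clean why  |
|banana run |
|early      |

Derivation:
Line 1: ['microwave'] (min_width=9, slack=2)
Line 2: ['bedroom', 'at'] (min_width=10, slack=1)
Line 3: ['library'] (min_width=7, slack=4)
Line 4: ['were', 'salty'] (min_width=10, slack=1)
Line 5: ['river'] (min_width=5, slack=6)
Line 6: ['python', 'six'] (min_width=10, slack=1)
Line 7: ['clean', 'why'] (min_width=9, slack=2)
Line 8: ['banana', 'run'] (min_width=10, slack=1)
Line 9: ['early'] (min_width=5, slack=6)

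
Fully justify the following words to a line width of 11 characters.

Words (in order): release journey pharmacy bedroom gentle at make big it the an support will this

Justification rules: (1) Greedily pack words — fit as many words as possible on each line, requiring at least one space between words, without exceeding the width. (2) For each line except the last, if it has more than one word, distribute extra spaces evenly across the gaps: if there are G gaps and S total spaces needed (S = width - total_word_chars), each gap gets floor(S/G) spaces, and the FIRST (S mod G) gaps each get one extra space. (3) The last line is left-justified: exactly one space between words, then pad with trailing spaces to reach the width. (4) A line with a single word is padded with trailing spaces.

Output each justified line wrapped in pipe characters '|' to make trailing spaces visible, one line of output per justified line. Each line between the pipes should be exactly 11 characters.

Line 1: ['release'] (min_width=7, slack=4)
Line 2: ['journey'] (min_width=7, slack=4)
Line 3: ['pharmacy'] (min_width=8, slack=3)
Line 4: ['bedroom'] (min_width=7, slack=4)
Line 5: ['gentle', 'at'] (min_width=9, slack=2)
Line 6: ['make', 'big', 'it'] (min_width=11, slack=0)
Line 7: ['the', 'an'] (min_width=6, slack=5)
Line 8: ['support'] (min_width=7, slack=4)
Line 9: ['will', 'this'] (min_width=9, slack=2)

Answer: |release    |
|journey    |
|pharmacy   |
|bedroom    |
|gentle   at|
|make big it|
|the      an|
|support    |
|will this  |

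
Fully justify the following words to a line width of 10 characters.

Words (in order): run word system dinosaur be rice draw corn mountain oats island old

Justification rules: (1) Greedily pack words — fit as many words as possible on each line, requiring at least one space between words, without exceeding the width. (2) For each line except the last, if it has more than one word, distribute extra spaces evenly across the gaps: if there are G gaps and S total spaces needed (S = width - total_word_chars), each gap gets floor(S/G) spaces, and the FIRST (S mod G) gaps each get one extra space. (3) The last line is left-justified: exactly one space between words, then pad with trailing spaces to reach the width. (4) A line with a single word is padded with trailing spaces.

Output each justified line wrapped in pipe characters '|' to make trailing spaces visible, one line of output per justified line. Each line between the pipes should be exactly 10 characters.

Answer: |run   word|
|system    |
|dinosaur  |
|be    rice|
|draw  corn|
|mountain  |
|oats      |
|island old|

Derivation:
Line 1: ['run', 'word'] (min_width=8, slack=2)
Line 2: ['system'] (min_width=6, slack=4)
Line 3: ['dinosaur'] (min_width=8, slack=2)
Line 4: ['be', 'rice'] (min_width=7, slack=3)
Line 5: ['draw', 'corn'] (min_width=9, slack=1)
Line 6: ['mountain'] (min_width=8, slack=2)
Line 7: ['oats'] (min_width=4, slack=6)
Line 8: ['island', 'old'] (min_width=10, slack=0)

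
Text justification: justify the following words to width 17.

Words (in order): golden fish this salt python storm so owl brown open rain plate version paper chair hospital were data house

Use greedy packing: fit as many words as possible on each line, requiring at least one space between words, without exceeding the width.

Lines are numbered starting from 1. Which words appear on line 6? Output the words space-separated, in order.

Line 1: ['golden', 'fish', 'this'] (min_width=16, slack=1)
Line 2: ['salt', 'python', 'storm'] (min_width=17, slack=0)
Line 3: ['so', 'owl', 'brown', 'open'] (min_width=17, slack=0)
Line 4: ['rain', 'plate'] (min_width=10, slack=7)
Line 5: ['version', 'paper'] (min_width=13, slack=4)
Line 6: ['chair', 'hospital'] (min_width=14, slack=3)
Line 7: ['were', 'data', 'house'] (min_width=15, slack=2)

Answer: chair hospital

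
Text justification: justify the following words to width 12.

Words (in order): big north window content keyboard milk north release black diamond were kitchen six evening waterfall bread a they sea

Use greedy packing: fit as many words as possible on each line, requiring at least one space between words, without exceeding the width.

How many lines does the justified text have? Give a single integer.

Answer: 13

Derivation:
Line 1: ['big', 'north'] (min_width=9, slack=3)
Line 2: ['window'] (min_width=6, slack=6)
Line 3: ['content'] (min_width=7, slack=5)
Line 4: ['keyboard'] (min_width=8, slack=4)
Line 5: ['milk', 'north'] (min_width=10, slack=2)
Line 6: ['release'] (min_width=7, slack=5)
Line 7: ['black'] (min_width=5, slack=7)
Line 8: ['diamond', 'were'] (min_width=12, slack=0)
Line 9: ['kitchen', 'six'] (min_width=11, slack=1)
Line 10: ['evening'] (min_width=7, slack=5)
Line 11: ['waterfall'] (min_width=9, slack=3)
Line 12: ['bread', 'a', 'they'] (min_width=12, slack=0)
Line 13: ['sea'] (min_width=3, slack=9)
Total lines: 13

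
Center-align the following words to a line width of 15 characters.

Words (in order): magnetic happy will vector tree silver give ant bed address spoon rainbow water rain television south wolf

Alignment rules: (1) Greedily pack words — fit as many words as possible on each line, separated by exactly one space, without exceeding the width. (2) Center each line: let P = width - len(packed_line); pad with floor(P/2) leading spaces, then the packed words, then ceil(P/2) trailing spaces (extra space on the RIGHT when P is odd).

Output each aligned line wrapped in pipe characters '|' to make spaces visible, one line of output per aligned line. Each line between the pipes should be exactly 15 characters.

Answer: |magnetic happy |
|  will vector  |
|  tree silver  |
| give ant bed  |
| address spoon |
| rainbow water |
|rain television|
|  south wolf   |

Derivation:
Line 1: ['magnetic', 'happy'] (min_width=14, slack=1)
Line 2: ['will', 'vector'] (min_width=11, slack=4)
Line 3: ['tree', 'silver'] (min_width=11, slack=4)
Line 4: ['give', 'ant', 'bed'] (min_width=12, slack=3)
Line 5: ['address', 'spoon'] (min_width=13, slack=2)
Line 6: ['rainbow', 'water'] (min_width=13, slack=2)
Line 7: ['rain', 'television'] (min_width=15, slack=0)
Line 8: ['south', 'wolf'] (min_width=10, slack=5)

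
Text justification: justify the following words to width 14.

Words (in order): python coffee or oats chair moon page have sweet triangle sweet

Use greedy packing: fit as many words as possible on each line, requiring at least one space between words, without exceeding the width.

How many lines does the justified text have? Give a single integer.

Line 1: ['python', 'coffee'] (min_width=13, slack=1)
Line 2: ['or', 'oats', 'chair'] (min_width=13, slack=1)
Line 3: ['moon', 'page', 'have'] (min_width=14, slack=0)
Line 4: ['sweet', 'triangle'] (min_width=14, slack=0)
Line 5: ['sweet'] (min_width=5, slack=9)
Total lines: 5

Answer: 5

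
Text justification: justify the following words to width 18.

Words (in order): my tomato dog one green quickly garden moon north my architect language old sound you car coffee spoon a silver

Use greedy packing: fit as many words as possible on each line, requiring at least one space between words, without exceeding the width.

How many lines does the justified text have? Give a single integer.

Line 1: ['my', 'tomato', 'dog', 'one'] (min_width=17, slack=1)
Line 2: ['green', 'quickly'] (min_width=13, slack=5)
Line 3: ['garden', 'moon', 'north'] (min_width=17, slack=1)
Line 4: ['my', 'architect'] (min_width=12, slack=6)
Line 5: ['language', 'old', 'sound'] (min_width=18, slack=0)
Line 6: ['you', 'car', 'coffee'] (min_width=14, slack=4)
Line 7: ['spoon', 'a', 'silver'] (min_width=14, slack=4)
Total lines: 7

Answer: 7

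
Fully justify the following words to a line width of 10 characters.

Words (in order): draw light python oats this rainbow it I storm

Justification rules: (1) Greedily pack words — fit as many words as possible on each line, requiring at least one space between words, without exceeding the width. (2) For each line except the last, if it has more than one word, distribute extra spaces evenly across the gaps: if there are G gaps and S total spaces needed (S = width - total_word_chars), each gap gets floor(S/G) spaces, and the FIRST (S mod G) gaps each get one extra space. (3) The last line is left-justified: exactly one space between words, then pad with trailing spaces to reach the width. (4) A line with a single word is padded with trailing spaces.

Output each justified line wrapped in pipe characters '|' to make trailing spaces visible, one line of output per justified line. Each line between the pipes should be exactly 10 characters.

Line 1: ['draw', 'light'] (min_width=10, slack=0)
Line 2: ['python'] (min_width=6, slack=4)
Line 3: ['oats', 'this'] (min_width=9, slack=1)
Line 4: ['rainbow', 'it'] (min_width=10, slack=0)
Line 5: ['I', 'storm'] (min_width=7, slack=3)

Answer: |draw light|
|python    |
|oats  this|
|rainbow it|
|I storm   |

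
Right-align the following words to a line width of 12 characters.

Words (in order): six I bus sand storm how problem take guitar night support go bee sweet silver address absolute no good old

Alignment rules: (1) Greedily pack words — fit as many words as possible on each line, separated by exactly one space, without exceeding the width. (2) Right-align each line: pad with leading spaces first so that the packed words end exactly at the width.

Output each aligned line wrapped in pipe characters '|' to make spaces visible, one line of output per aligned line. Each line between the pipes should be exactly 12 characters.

Answer: |   six I bus|
|  sand storm|
| how problem|
| take guitar|
|       night|
|  support go|
|   bee sweet|
|      silver|
|     address|
| absolute no|
|    good old|

Derivation:
Line 1: ['six', 'I', 'bus'] (min_width=9, slack=3)
Line 2: ['sand', 'storm'] (min_width=10, slack=2)
Line 3: ['how', 'problem'] (min_width=11, slack=1)
Line 4: ['take', 'guitar'] (min_width=11, slack=1)
Line 5: ['night'] (min_width=5, slack=7)
Line 6: ['support', 'go'] (min_width=10, slack=2)
Line 7: ['bee', 'sweet'] (min_width=9, slack=3)
Line 8: ['silver'] (min_width=6, slack=6)
Line 9: ['address'] (min_width=7, slack=5)
Line 10: ['absolute', 'no'] (min_width=11, slack=1)
Line 11: ['good', 'old'] (min_width=8, slack=4)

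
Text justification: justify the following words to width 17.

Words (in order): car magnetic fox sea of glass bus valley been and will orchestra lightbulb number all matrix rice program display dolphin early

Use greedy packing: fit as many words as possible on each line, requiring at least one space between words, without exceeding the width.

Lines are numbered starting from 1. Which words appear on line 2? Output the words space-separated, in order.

Answer: sea of glass bus

Derivation:
Line 1: ['car', 'magnetic', 'fox'] (min_width=16, slack=1)
Line 2: ['sea', 'of', 'glass', 'bus'] (min_width=16, slack=1)
Line 3: ['valley', 'been', 'and'] (min_width=15, slack=2)
Line 4: ['will', 'orchestra'] (min_width=14, slack=3)
Line 5: ['lightbulb', 'number'] (min_width=16, slack=1)
Line 6: ['all', 'matrix', 'rice'] (min_width=15, slack=2)
Line 7: ['program', 'display'] (min_width=15, slack=2)
Line 8: ['dolphin', 'early'] (min_width=13, slack=4)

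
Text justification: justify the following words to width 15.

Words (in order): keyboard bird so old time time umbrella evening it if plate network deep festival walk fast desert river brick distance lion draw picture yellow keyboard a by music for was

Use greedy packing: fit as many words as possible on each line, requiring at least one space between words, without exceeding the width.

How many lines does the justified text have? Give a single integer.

Answer: 13

Derivation:
Line 1: ['keyboard', 'bird'] (min_width=13, slack=2)
Line 2: ['so', 'old', 'time'] (min_width=11, slack=4)
Line 3: ['time', 'umbrella'] (min_width=13, slack=2)
Line 4: ['evening', 'it', 'if'] (min_width=13, slack=2)
Line 5: ['plate', 'network'] (min_width=13, slack=2)
Line 6: ['deep', 'festival'] (min_width=13, slack=2)
Line 7: ['walk', 'fast'] (min_width=9, slack=6)
Line 8: ['desert', 'river'] (min_width=12, slack=3)
Line 9: ['brick', 'distance'] (min_width=14, slack=1)
Line 10: ['lion', 'draw'] (min_width=9, slack=6)
Line 11: ['picture', 'yellow'] (min_width=14, slack=1)
Line 12: ['keyboard', 'a', 'by'] (min_width=13, slack=2)
Line 13: ['music', 'for', 'was'] (min_width=13, slack=2)
Total lines: 13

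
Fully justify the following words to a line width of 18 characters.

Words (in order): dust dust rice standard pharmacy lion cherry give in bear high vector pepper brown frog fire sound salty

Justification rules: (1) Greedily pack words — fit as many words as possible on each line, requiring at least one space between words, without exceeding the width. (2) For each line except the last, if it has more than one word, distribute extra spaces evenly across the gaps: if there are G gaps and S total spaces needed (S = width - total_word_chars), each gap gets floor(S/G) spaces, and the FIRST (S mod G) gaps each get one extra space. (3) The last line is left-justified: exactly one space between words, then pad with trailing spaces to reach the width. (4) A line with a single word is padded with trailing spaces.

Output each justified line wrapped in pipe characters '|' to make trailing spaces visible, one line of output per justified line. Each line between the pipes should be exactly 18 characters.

Answer: |dust   dust   rice|
|standard  pharmacy|
|lion  cherry  give|
|in    bear    high|
|vector      pepper|
|brown   frog  fire|
|sound salty       |

Derivation:
Line 1: ['dust', 'dust', 'rice'] (min_width=14, slack=4)
Line 2: ['standard', 'pharmacy'] (min_width=17, slack=1)
Line 3: ['lion', 'cherry', 'give'] (min_width=16, slack=2)
Line 4: ['in', 'bear', 'high'] (min_width=12, slack=6)
Line 5: ['vector', 'pepper'] (min_width=13, slack=5)
Line 6: ['brown', 'frog', 'fire'] (min_width=15, slack=3)
Line 7: ['sound', 'salty'] (min_width=11, slack=7)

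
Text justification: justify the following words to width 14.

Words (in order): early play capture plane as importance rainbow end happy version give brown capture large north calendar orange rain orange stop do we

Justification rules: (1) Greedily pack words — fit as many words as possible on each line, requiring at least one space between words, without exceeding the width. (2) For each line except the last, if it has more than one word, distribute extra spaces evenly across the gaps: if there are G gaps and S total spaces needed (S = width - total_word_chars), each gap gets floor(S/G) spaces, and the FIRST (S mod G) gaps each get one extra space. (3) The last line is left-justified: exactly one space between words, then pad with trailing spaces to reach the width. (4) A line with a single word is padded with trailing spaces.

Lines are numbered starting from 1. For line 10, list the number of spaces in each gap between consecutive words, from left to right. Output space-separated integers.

Answer: 1 1

Derivation:
Line 1: ['early', 'play'] (min_width=10, slack=4)
Line 2: ['capture', 'plane'] (min_width=13, slack=1)
Line 3: ['as', 'importance'] (min_width=13, slack=1)
Line 4: ['rainbow', 'end'] (min_width=11, slack=3)
Line 5: ['happy', 'version'] (min_width=13, slack=1)
Line 6: ['give', 'brown'] (min_width=10, slack=4)
Line 7: ['capture', 'large'] (min_width=13, slack=1)
Line 8: ['north', 'calendar'] (min_width=14, slack=0)
Line 9: ['orange', 'rain'] (min_width=11, slack=3)
Line 10: ['orange', 'stop', 'do'] (min_width=14, slack=0)
Line 11: ['we'] (min_width=2, slack=12)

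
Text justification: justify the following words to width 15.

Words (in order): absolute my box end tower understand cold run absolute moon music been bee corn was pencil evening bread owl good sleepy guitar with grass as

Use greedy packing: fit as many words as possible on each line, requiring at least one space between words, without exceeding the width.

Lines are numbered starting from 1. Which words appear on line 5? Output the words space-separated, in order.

Answer: moon music been

Derivation:
Line 1: ['absolute', 'my', 'box'] (min_width=15, slack=0)
Line 2: ['end', 'tower'] (min_width=9, slack=6)
Line 3: ['understand', 'cold'] (min_width=15, slack=0)
Line 4: ['run', 'absolute'] (min_width=12, slack=3)
Line 5: ['moon', 'music', 'been'] (min_width=15, slack=0)
Line 6: ['bee', 'corn', 'was'] (min_width=12, slack=3)
Line 7: ['pencil', 'evening'] (min_width=14, slack=1)
Line 8: ['bread', 'owl', 'good'] (min_width=14, slack=1)
Line 9: ['sleepy', 'guitar'] (min_width=13, slack=2)
Line 10: ['with', 'grass', 'as'] (min_width=13, slack=2)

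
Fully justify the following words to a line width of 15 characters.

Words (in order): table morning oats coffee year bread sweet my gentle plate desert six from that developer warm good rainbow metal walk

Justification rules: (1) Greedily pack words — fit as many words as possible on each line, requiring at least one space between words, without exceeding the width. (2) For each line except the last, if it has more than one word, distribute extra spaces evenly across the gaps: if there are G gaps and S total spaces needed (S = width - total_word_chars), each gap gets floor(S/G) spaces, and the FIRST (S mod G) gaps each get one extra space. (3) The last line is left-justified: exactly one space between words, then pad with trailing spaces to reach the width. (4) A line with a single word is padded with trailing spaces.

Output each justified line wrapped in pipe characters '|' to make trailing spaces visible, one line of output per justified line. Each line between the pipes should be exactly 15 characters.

Line 1: ['table', 'morning'] (min_width=13, slack=2)
Line 2: ['oats', 'coffee'] (min_width=11, slack=4)
Line 3: ['year', 'bread'] (min_width=10, slack=5)
Line 4: ['sweet', 'my', 'gentle'] (min_width=15, slack=0)
Line 5: ['plate', 'desert'] (min_width=12, slack=3)
Line 6: ['six', 'from', 'that'] (min_width=13, slack=2)
Line 7: ['developer', 'warm'] (min_width=14, slack=1)
Line 8: ['good', 'rainbow'] (min_width=12, slack=3)
Line 9: ['metal', 'walk'] (min_width=10, slack=5)

Answer: |table   morning|
|oats     coffee|
|year      bread|
|sweet my gentle|
|plate    desert|
|six  from  that|
|developer  warm|
|good    rainbow|
|metal walk     |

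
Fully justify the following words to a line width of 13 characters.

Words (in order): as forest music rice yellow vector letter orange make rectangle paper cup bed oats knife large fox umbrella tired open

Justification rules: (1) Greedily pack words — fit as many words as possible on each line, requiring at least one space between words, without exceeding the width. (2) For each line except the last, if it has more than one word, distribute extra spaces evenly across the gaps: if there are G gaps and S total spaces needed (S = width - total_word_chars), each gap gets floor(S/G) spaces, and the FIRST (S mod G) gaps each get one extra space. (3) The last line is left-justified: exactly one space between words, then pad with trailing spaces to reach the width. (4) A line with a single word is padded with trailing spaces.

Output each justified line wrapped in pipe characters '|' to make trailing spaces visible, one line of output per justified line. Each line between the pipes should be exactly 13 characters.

Answer: |as     forest|
|music    rice|
|yellow vector|
|letter orange|
|make         |
|rectangle    |
|paper cup bed|
|oats    knife|
|large     fox|
|umbrella     |
|tired open   |

Derivation:
Line 1: ['as', 'forest'] (min_width=9, slack=4)
Line 2: ['music', 'rice'] (min_width=10, slack=3)
Line 3: ['yellow', 'vector'] (min_width=13, slack=0)
Line 4: ['letter', 'orange'] (min_width=13, slack=0)
Line 5: ['make'] (min_width=4, slack=9)
Line 6: ['rectangle'] (min_width=9, slack=4)
Line 7: ['paper', 'cup', 'bed'] (min_width=13, slack=0)
Line 8: ['oats', 'knife'] (min_width=10, slack=3)
Line 9: ['large', 'fox'] (min_width=9, slack=4)
Line 10: ['umbrella'] (min_width=8, slack=5)
Line 11: ['tired', 'open'] (min_width=10, slack=3)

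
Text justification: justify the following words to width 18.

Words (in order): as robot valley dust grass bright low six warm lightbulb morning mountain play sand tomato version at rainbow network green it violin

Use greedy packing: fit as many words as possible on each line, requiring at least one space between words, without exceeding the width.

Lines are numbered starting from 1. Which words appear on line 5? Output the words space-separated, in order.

Line 1: ['as', 'robot', 'valley'] (min_width=15, slack=3)
Line 2: ['dust', 'grass', 'bright'] (min_width=17, slack=1)
Line 3: ['low', 'six', 'warm'] (min_width=12, slack=6)
Line 4: ['lightbulb', 'morning'] (min_width=17, slack=1)
Line 5: ['mountain', 'play', 'sand'] (min_width=18, slack=0)
Line 6: ['tomato', 'version', 'at'] (min_width=17, slack=1)
Line 7: ['rainbow', 'network'] (min_width=15, slack=3)
Line 8: ['green', 'it', 'violin'] (min_width=15, slack=3)

Answer: mountain play sand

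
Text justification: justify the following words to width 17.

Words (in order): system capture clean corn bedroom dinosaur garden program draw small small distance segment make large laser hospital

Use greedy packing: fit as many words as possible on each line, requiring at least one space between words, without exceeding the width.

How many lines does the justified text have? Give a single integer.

Answer: 8

Derivation:
Line 1: ['system', 'capture'] (min_width=14, slack=3)
Line 2: ['clean', 'corn'] (min_width=10, slack=7)
Line 3: ['bedroom', 'dinosaur'] (min_width=16, slack=1)
Line 4: ['garden', 'program'] (min_width=14, slack=3)
Line 5: ['draw', 'small', 'small'] (min_width=16, slack=1)
Line 6: ['distance', 'segment'] (min_width=16, slack=1)
Line 7: ['make', 'large', 'laser'] (min_width=16, slack=1)
Line 8: ['hospital'] (min_width=8, slack=9)
Total lines: 8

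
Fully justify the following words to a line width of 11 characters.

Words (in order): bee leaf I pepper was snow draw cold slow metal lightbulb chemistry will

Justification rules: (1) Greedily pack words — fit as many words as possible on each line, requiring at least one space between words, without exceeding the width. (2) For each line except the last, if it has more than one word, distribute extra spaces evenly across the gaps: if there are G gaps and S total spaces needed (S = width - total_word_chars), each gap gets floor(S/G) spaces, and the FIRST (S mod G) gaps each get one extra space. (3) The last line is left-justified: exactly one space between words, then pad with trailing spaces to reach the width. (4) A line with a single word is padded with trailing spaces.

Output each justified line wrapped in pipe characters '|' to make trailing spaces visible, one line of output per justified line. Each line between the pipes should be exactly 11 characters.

Answer: |bee  leaf I|
|pepper  was|
|snow   draw|
|cold   slow|
|metal      |
|lightbulb  |
|chemistry  |
|will       |

Derivation:
Line 1: ['bee', 'leaf', 'I'] (min_width=10, slack=1)
Line 2: ['pepper', 'was'] (min_width=10, slack=1)
Line 3: ['snow', 'draw'] (min_width=9, slack=2)
Line 4: ['cold', 'slow'] (min_width=9, slack=2)
Line 5: ['metal'] (min_width=5, slack=6)
Line 6: ['lightbulb'] (min_width=9, slack=2)
Line 7: ['chemistry'] (min_width=9, slack=2)
Line 8: ['will'] (min_width=4, slack=7)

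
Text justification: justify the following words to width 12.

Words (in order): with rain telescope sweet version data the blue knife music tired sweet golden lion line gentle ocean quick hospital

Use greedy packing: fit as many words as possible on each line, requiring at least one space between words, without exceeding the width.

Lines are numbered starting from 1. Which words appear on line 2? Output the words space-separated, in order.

Line 1: ['with', 'rain'] (min_width=9, slack=3)
Line 2: ['telescope'] (min_width=9, slack=3)
Line 3: ['sweet'] (min_width=5, slack=7)
Line 4: ['version', 'data'] (min_width=12, slack=0)
Line 5: ['the', 'blue'] (min_width=8, slack=4)
Line 6: ['knife', 'music'] (min_width=11, slack=1)
Line 7: ['tired', 'sweet'] (min_width=11, slack=1)
Line 8: ['golden', 'lion'] (min_width=11, slack=1)
Line 9: ['line', 'gentle'] (min_width=11, slack=1)
Line 10: ['ocean', 'quick'] (min_width=11, slack=1)
Line 11: ['hospital'] (min_width=8, slack=4)

Answer: telescope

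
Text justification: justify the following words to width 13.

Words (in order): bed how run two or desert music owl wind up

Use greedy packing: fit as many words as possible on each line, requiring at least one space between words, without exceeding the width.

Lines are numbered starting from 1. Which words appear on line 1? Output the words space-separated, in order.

Answer: bed how run

Derivation:
Line 1: ['bed', 'how', 'run'] (min_width=11, slack=2)
Line 2: ['two', 'or', 'desert'] (min_width=13, slack=0)
Line 3: ['music', 'owl'] (min_width=9, slack=4)
Line 4: ['wind', 'up'] (min_width=7, slack=6)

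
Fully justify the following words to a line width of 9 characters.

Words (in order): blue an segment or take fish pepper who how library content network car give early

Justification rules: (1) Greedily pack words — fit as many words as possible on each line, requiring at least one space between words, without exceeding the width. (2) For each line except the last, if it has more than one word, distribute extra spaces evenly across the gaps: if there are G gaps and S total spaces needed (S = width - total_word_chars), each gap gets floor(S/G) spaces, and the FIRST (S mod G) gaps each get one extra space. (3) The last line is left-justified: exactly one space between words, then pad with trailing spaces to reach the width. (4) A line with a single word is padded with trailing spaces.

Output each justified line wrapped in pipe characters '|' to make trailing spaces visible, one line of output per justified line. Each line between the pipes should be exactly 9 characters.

Line 1: ['blue', 'an'] (min_width=7, slack=2)
Line 2: ['segment'] (min_width=7, slack=2)
Line 3: ['or', 'take'] (min_width=7, slack=2)
Line 4: ['fish'] (min_width=4, slack=5)
Line 5: ['pepper'] (min_width=6, slack=3)
Line 6: ['who', 'how'] (min_width=7, slack=2)
Line 7: ['library'] (min_width=7, slack=2)
Line 8: ['content'] (min_width=7, slack=2)
Line 9: ['network'] (min_width=7, slack=2)
Line 10: ['car', 'give'] (min_width=8, slack=1)
Line 11: ['early'] (min_width=5, slack=4)

Answer: |blue   an|
|segment  |
|or   take|
|fish     |
|pepper   |
|who   how|
|library  |
|content  |
|network  |
|car  give|
|early    |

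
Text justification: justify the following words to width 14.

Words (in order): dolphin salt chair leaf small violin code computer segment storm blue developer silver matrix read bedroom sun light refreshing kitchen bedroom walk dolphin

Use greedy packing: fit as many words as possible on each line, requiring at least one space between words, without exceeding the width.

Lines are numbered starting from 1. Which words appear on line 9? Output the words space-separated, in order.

Line 1: ['dolphin', 'salt'] (min_width=12, slack=2)
Line 2: ['chair', 'leaf'] (min_width=10, slack=4)
Line 3: ['small', 'violin'] (min_width=12, slack=2)
Line 4: ['code', 'computer'] (min_width=13, slack=1)
Line 5: ['segment', 'storm'] (min_width=13, slack=1)
Line 6: ['blue', 'developer'] (min_width=14, slack=0)
Line 7: ['silver', 'matrix'] (min_width=13, slack=1)
Line 8: ['read', 'bedroom'] (min_width=12, slack=2)
Line 9: ['sun', 'light'] (min_width=9, slack=5)
Line 10: ['refreshing'] (min_width=10, slack=4)
Line 11: ['kitchen'] (min_width=7, slack=7)
Line 12: ['bedroom', 'walk'] (min_width=12, slack=2)
Line 13: ['dolphin'] (min_width=7, slack=7)

Answer: sun light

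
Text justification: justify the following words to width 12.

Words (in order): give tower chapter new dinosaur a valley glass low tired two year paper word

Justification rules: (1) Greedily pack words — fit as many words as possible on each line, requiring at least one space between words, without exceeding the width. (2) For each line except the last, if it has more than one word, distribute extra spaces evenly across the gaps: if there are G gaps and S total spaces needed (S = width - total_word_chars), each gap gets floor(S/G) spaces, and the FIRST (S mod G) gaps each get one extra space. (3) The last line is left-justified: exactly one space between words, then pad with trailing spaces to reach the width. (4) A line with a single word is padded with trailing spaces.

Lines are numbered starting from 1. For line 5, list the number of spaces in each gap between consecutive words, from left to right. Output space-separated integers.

Line 1: ['give', 'tower'] (min_width=10, slack=2)
Line 2: ['chapter', 'new'] (min_width=11, slack=1)
Line 3: ['dinosaur', 'a'] (min_width=10, slack=2)
Line 4: ['valley', 'glass'] (min_width=12, slack=0)
Line 5: ['low', 'tired'] (min_width=9, slack=3)
Line 6: ['two', 'year'] (min_width=8, slack=4)
Line 7: ['paper', 'word'] (min_width=10, slack=2)

Answer: 4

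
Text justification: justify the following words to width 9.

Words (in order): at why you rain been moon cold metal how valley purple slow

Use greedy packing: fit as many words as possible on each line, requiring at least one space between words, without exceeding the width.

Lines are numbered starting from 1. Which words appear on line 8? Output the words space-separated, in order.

Line 1: ['at', 'why'] (min_width=6, slack=3)
Line 2: ['you', 'rain'] (min_width=8, slack=1)
Line 3: ['been', 'moon'] (min_width=9, slack=0)
Line 4: ['cold'] (min_width=4, slack=5)
Line 5: ['metal', 'how'] (min_width=9, slack=0)
Line 6: ['valley'] (min_width=6, slack=3)
Line 7: ['purple'] (min_width=6, slack=3)
Line 8: ['slow'] (min_width=4, slack=5)

Answer: slow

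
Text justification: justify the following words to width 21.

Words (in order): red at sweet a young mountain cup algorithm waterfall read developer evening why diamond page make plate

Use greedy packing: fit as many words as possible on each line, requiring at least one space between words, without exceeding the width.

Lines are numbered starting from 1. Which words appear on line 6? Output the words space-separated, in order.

Answer: page make plate

Derivation:
Line 1: ['red', 'at', 'sweet', 'a', 'young'] (min_width=20, slack=1)
Line 2: ['mountain', 'cup'] (min_width=12, slack=9)
Line 3: ['algorithm', 'waterfall'] (min_width=19, slack=2)
Line 4: ['read', 'developer'] (min_width=14, slack=7)
Line 5: ['evening', 'why', 'diamond'] (min_width=19, slack=2)
Line 6: ['page', 'make', 'plate'] (min_width=15, slack=6)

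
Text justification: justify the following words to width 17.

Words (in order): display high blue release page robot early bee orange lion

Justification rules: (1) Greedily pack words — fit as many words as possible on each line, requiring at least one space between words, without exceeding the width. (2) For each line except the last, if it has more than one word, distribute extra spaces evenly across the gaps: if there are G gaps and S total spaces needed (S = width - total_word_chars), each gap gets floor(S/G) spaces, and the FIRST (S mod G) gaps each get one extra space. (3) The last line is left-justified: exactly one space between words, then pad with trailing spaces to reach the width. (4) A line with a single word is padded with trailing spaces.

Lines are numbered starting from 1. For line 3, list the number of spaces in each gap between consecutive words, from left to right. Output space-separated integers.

Line 1: ['display', 'high', 'blue'] (min_width=17, slack=0)
Line 2: ['release', 'page'] (min_width=12, slack=5)
Line 3: ['robot', 'early', 'bee'] (min_width=15, slack=2)
Line 4: ['orange', 'lion'] (min_width=11, slack=6)

Answer: 2 2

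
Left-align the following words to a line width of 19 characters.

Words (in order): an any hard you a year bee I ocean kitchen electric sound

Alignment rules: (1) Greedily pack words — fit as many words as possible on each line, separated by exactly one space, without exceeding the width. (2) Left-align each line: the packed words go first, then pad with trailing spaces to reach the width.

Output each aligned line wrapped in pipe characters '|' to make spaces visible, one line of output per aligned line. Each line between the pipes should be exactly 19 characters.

Answer: |an any hard you a  |
|year bee I ocean   |
|kitchen electric   |
|sound              |

Derivation:
Line 1: ['an', 'any', 'hard', 'you', 'a'] (min_width=17, slack=2)
Line 2: ['year', 'bee', 'I', 'ocean'] (min_width=16, slack=3)
Line 3: ['kitchen', 'electric'] (min_width=16, slack=3)
Line 4: ['sound'] (min_width=5, slack=14)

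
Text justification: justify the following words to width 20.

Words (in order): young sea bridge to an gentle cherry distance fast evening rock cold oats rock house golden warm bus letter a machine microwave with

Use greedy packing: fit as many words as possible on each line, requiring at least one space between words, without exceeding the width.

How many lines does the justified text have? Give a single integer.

Line 1: ['young', 'sea', 'bridge', 'to'] (min_width=19, slack=1)
Line 2: ['an', 'gentle', 'cherry'] (min_width=16, slack=4)
Line 3: ['distance', 'fast'] (min_width=13, slack=7)
Line 4: ['evening', 'rock', 'cold'] (min_width=17, slack=3)
Line 5: ['oats', 'rock', 'house'] (min_width=15, slack=5)
Line 6: ['golden', 'warm', 'bus'] (min_width=15, slack=5)
Line 7: ['letter', 'a', 'machine'] (min_width=16, slack=4)
Line 8: ['microwave', 'with'] (min_width=14, slack=6)
Total lines: 8

Answer: 8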